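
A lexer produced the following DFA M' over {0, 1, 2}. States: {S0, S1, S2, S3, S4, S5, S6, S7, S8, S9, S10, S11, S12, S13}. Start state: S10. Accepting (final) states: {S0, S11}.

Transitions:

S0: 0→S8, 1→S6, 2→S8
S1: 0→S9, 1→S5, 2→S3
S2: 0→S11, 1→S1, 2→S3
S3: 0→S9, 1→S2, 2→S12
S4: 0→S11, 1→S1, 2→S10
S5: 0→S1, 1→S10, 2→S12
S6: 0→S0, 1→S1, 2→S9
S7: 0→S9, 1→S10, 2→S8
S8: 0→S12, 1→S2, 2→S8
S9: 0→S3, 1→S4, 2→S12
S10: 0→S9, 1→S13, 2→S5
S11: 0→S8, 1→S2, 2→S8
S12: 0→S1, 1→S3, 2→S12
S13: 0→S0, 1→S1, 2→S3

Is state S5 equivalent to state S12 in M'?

First remove the unreachable states {S7}; 13 states remain.
Start with accepting vs non-accepting: {S0,S11} | {S1,S2,S3,S4,S5,S6,S8,S9,S10,S12,S13}.
Refine {S1,S2,S3,S4,S5,S6,S8,S9,S10,S12,S13} on symbol 0: members go to different blocks, giving {S1,S3,S5,S8,S9,S10,S12} and {S2,S4,S6,S13}.
On input 1, block {S1,S3,S5,S8,S9,S10,S12} splits into {S3,S8,S9,S10} and {S1,S5,S12}.
Split {S3,S8,S9,S10} by δ(·,0) → {S3,S9,S10} and {S8}.
Refine {S1,S5,S12} on symbol 0: members go to different blocks, giving {S5,S12} and {S1}.
No further refinement is possible. Final partition (6 blocks): {S0,S11} | {S3,S9,S10} | {S2,S4,S6,S13} | {S5,S12} | {S8} | {S1}.
S5 and S12 lie in the same block of the stable partition, so they are equivalent — no string distinguishes them.

Yes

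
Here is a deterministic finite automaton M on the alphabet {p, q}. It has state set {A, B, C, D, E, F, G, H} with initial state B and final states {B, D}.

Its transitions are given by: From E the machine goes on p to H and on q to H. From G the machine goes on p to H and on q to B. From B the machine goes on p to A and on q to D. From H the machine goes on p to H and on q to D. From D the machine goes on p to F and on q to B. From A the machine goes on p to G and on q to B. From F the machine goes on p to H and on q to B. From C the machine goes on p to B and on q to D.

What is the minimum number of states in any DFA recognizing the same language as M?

2

Reachable states from the start: {A,B,D,F,G,H}. Unreachable: {C,E} — drop them.
P0 = {B,D} | {A,F,G,H}.
No further refinement is possible. Final partition (2 blocks): {B,D} | {A,F,G,H}.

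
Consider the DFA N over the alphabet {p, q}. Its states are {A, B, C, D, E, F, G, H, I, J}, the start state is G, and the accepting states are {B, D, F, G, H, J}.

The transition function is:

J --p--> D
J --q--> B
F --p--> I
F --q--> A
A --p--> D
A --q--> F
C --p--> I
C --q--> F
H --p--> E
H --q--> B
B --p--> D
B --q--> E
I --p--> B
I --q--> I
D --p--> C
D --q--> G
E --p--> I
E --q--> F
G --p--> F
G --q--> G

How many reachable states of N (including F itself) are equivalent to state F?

1

States {H,J} cannot be reached from the start state, so discard them.
P0 = {B,D,F,G} | {A,C,E,I}.
Split {B,D,F,G} by δ(·,p) → {B,G} and {D,F}.
On input q, block {B,G} splits into {B} and {G}.
Refine {A,C,E,I} on symbol p: members go to different blocks, giving {C,E} and {A} and {I}.
Split {D,F} by δ(·,p) → {D} and {F}.
No further refinement is possible. Final partition (7 blocks): {B} | {C,E} | {D} | {G} | {A} | {I} | {F}.
The equivalence class containing F is {F}, of size 1.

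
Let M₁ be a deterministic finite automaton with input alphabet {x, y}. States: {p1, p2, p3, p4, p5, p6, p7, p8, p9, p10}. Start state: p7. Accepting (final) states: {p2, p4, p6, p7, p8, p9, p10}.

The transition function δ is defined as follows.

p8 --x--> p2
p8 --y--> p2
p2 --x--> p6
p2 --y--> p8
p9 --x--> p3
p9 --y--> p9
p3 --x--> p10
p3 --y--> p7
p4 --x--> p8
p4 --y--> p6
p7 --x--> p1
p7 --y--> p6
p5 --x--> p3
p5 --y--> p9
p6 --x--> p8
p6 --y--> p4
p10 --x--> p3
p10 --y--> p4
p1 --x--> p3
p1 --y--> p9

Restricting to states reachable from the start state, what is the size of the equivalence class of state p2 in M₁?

4

States {p5} cannot be reached from the start state, so discard them.
Initial partition by acceptance: {p2,p4,p6,p7,p8,p9,p10} | {p1,p3}.
Split {p2,p4,p6,p7,p8,p9,p10} by δ(·,x) → {p2,p4,p6,p8} and {p7,p9,p10}.
On input x, block {p1,p3} splits into {p1} and {p3}.
On input x, block {p7,p9,p10} splits into {p9,p10} and {p7}.
On input y, block {p9,p10} splits into {p9} and {p10}.
The partition is now stable with 6 blocks: {p2,p4,p6,p8} | {p1} | {p9} | {p3} | {p7} | {p10}.
The equivalence class containing p2 is {p2,p4,p6,p8}, of size 4.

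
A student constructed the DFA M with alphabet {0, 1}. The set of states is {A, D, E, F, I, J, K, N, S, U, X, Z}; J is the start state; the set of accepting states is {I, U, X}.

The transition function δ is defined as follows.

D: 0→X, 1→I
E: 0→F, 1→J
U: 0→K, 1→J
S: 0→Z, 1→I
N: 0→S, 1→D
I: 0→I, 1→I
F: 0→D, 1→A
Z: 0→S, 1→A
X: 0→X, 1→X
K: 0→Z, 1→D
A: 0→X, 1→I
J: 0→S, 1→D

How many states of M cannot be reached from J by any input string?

BFS from J reaches {A, D, I, J, S, X, Z}; the 5 state(s) E, F, K, N, U are never visited.

5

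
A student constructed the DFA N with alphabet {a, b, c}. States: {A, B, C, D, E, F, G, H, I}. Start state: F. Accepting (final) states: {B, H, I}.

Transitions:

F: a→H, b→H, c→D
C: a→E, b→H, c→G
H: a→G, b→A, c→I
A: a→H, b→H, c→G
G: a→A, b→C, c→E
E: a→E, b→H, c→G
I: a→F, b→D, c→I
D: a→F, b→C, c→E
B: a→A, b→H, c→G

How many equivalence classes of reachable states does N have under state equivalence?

First remove the unreachable states {B}; 8 states remain.
Start with accepting vs non-accepting: {H,I} | {A,C,D,E,F,G}.
On input a, block {A,C,D,E,F,G} splits into {C,D,E,G} and {A,F}.
Split {H,I} by δ(·,a) → {H} and {I}.
Split {C,D,E,G} by δ(·,a) → {C,E} and {D,G}.
Stable partition: {H} | {C,E} | {A,F} | {I} | {D,G} — 5 equivalence classes.

5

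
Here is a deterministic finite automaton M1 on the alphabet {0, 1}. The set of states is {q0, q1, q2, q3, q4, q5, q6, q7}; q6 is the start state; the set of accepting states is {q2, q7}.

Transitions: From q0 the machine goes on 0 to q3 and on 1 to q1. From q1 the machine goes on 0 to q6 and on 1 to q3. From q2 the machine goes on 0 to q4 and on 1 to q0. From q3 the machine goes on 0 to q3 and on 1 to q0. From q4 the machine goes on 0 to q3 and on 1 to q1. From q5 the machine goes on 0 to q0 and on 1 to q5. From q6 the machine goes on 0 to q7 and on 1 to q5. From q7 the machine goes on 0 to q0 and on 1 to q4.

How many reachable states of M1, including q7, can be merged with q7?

1

Reachable states from the start: {q0,q1,q3,q4,q5,q6,q7}. Unreachable: {q2} — drop them.
Initial partition by acceptance: {q7} | {q0,q1,q3,q4,q5,q6}.
On input 0, block {q0,q1,q3,q4,q5,q6} splits into {q0,q1,q3,q4,q5} and {q6}.
On input 0, block {q0,q1,q3,q4,q5} splits into {q0,q3,q4,q5} and {q1}.
Refine {q0,q3,q4,q5} on symbol 1: members go to different blocks, giving {q0,q4} and {q3,q5}.
Split {q3,q5} by δ(·,0) → {q3} and {q5}.
The partition is now stable with 6 blocks: {q7} | {q0,q4} | {q6} | {q1} | {q3} | {q5}.
The equivalence class containing q7 is {q7}, of size 1.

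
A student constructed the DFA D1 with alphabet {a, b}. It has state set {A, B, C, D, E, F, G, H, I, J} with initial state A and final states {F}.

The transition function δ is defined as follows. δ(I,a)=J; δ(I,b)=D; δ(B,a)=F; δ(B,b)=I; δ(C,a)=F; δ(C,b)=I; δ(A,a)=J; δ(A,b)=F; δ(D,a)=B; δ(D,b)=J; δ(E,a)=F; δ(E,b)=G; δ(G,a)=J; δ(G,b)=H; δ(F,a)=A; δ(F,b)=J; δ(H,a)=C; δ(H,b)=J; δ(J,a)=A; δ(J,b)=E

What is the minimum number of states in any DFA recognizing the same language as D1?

6

P0 = {F} | {A,B,C,D,E,G,H,I,J}.
Refine {A,B,C,D,E,G,H,I,J} on symbol a: members go to different blocks, giving {A,D,G,H,I,J} and {B,C,E}.
Refine {A,D,G,H,I,J} on symbol a: members go to different blocks, giving {A,G,I,J} and {D,H}.
Refine {A,G,I,J} on symbol b: members go to different blocks, giving {G,I} and {A} and {J}.
The partition is now stable with 6 blocks: {F} | {G,I} | {B,C,E} | {D,H} | {A} | {J}.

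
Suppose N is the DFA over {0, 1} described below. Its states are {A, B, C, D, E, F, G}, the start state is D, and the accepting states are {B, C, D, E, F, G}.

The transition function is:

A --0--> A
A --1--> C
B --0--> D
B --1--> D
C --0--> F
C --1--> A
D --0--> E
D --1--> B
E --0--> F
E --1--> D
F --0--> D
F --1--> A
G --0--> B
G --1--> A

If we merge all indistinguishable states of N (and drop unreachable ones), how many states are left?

6

Reachable states from the start: {A,B,C,D,E,F}. Unreachable: {G} — drop them.
P0 = {B,C,D,E,F} | {A}.
On input 1, block {B,C,D,E,F} splits into {B,D,E} and {C,F}.
On input 0, block {B,D,E} splits into {B,D} and {E}.
On input 0, block {B,D} splits into {B} and {D}.
Split {C,F} by δ(·,0) → {C} and {F}.
The partition is now stable with 6 blocks: {B} | {A} | {C} | {E} | {D} | {F}.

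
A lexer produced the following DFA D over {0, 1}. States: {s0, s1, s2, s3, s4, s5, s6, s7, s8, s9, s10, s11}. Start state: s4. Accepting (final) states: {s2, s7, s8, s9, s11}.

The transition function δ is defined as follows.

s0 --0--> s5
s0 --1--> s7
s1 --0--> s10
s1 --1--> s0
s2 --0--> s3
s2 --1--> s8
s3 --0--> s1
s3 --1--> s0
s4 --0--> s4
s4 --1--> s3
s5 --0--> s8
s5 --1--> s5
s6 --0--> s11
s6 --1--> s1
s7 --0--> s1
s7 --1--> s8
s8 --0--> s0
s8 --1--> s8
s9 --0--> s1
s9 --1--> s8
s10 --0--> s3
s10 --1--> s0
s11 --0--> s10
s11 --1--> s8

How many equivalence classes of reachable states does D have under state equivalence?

6

States {s2,s6,s9,s11} cannot be reached from the start state, so discard them.
P0 = {s7,s8} | {s0,s1,s3,s4,s5,s10}.
Split {s0,s1,s3,s4,s5,s10} by δ(·,0) → {s0,s1,s3,s4,s10} and {s5}.
On input 0, block {s0,s1,s3,s4,s10} splits into {s1,s3,s4,s10} and {s0}.
Refine {s7,s8} on symbol 0: members go to different blocks, giving {s7} and {s8}.
On input 1, block {s1,s3,s4,s10} splits into {s1,s3,s10} and {s4}.
No further refinement is possible. Final partition (6 blocks): {s7} | {s1,s3,s10} | {s5} | {s0} | {s8} | {s4}.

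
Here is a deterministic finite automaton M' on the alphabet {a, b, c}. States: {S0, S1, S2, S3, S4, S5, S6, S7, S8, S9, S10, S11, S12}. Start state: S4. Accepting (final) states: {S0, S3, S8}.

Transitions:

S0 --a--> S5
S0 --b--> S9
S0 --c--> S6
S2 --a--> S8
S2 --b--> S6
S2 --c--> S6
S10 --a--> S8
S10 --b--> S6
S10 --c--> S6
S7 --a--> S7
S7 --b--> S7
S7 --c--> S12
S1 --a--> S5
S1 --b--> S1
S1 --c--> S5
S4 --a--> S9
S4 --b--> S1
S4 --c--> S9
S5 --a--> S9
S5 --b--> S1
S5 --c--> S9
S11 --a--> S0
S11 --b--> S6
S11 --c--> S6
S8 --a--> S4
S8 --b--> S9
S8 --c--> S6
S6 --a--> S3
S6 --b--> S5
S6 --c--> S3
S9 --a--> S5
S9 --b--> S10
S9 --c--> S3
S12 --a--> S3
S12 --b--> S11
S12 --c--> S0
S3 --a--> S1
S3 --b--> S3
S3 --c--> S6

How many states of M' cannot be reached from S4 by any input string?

5

Starting at S4 and following transitions, the reachable set is {S1, S3, S4, S5, S6, S8, S9, S10}. That leaves S0, S2, S7, S11, S12 unreachable — 5 in total.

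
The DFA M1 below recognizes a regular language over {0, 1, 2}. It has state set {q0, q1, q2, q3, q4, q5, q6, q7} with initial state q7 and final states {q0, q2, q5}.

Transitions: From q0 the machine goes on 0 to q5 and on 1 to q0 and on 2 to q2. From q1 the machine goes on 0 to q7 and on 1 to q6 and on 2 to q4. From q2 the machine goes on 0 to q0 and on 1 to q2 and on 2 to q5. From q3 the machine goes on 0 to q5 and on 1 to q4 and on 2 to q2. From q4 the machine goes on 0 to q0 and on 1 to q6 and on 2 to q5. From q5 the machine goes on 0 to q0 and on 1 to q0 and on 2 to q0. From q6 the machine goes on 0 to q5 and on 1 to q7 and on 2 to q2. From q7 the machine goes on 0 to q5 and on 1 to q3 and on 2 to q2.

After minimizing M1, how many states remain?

States {q1} cannot be reached from the start state, so discard them.
P0 = {q0,q2,q5} | {q3,q4,q6,q7}.
No further refinement is possible. Final partition (2 blocks): {q0,q2,q5} | {q3,q4,q6,q7}.

2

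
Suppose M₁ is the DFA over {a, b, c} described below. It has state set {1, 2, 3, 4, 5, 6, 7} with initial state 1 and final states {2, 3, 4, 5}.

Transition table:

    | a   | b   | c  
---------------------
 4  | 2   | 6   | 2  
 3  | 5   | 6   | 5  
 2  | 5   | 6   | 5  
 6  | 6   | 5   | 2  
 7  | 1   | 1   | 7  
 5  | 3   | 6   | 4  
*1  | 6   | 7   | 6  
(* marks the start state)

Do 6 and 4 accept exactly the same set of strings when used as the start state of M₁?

No

Every state is reachable, so we keep all 7.
P0 = {2,3,4,5} | {1,6,7}.
On input b, block {1,6,7} splits into {1,7} and {6}.
On input a, block {1,7} splits into {1} and {7}.
No further refinement is possible. Final partition (4 blocks): {2,3,4,5} | {1} | {6} | {7}.
6 and 4 end up in different blocks, so they are distinguishable. For instance, the string 'ε' is accepted from only 4.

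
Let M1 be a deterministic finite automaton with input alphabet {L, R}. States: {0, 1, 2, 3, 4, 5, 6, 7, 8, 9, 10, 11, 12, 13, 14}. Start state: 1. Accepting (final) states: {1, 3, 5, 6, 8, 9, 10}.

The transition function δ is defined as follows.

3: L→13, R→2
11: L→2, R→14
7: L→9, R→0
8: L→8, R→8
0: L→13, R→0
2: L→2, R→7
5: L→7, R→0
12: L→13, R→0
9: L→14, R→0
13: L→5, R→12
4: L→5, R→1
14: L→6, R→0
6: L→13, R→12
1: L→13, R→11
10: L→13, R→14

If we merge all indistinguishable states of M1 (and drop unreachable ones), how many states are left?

First remove the unreachable states {3,4,8,10}; 11 states remain.
P0 = {1,5,6,9} | {0,2,7,11,12,13,14}.
Split {0,2,7,11,12,13,14} by δ(·,L) → {0,2,11,12} and {7,13,14}.
Refine {0,2,11,12} on symbol L: members go to different blocks, giving {0,12} and {2,11}.
Split {1,5,6,9} by δ(·,R) → {5,6,9} and {1}.
The partition is now stable with 5 blocks: {5,6,9} | {0,12} | {7,13,14} | {2,11} | {1}.

5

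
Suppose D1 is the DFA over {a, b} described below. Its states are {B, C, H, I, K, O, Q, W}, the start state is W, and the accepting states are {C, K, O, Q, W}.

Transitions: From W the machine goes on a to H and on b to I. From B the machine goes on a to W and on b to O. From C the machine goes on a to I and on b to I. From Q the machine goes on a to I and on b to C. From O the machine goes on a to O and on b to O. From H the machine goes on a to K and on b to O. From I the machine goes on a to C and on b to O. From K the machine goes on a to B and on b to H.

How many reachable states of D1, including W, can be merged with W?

3

Reachable states from the start: {B,C,H,I,K,O,W}. Unreachable: {Q} — drop them.
Initial partition by acceptance: {C,K,O,W} | {B,H,I}.
Refine {C,K,O,W} on symbol a: members go to different blocks, giving {C,K,W} and {O}.
The partition is now stable with 3 blocks: {C,K,W} | {B,H,I} | {O}.
The equivalence class containing W is {C,K,W}, of size 3.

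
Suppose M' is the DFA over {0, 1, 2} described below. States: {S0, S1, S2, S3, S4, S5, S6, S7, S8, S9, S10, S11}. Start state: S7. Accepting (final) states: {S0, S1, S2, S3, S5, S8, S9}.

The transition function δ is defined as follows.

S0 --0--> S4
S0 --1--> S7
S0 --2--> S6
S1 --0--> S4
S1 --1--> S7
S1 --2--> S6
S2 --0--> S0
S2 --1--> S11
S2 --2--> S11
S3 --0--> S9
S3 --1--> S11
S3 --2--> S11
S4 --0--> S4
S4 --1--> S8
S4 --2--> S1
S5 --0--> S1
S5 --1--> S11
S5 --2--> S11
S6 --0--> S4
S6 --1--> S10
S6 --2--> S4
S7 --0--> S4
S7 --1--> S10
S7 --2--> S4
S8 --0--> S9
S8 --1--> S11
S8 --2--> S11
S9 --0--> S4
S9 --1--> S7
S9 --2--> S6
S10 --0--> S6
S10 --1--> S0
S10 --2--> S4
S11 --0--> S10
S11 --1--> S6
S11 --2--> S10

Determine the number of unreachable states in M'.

3

Starting at S7 and following transitions, the reachable set is {S0, S1, S4, S6, S7, S8, S9, S10, S11}. That leaves S2, S3, S5 unreachable — 3 in total.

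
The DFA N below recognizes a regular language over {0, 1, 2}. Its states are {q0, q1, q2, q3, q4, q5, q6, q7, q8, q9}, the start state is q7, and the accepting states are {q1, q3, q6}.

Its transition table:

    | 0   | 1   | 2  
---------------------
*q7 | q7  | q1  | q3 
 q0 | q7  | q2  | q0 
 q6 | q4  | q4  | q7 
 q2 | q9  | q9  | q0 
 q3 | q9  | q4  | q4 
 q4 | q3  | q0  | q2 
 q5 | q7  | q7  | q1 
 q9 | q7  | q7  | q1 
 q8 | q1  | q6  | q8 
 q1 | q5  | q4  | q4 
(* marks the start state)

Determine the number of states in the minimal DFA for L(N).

6

First remove the unreachable states {q6,q8}; 8 states remain.
Start with accepting vs non-accepting: {q1,q3} | {q0,q2,q4,q5,q7,q9}.
Refine {q0,q2,q4,q5,q7,q9} on symbol 0: members go to different blocks, giving {q0,q2,q5,q7,q9} and {q4}.
On input 1, block {q0,q2,q5,q7,q9} splits into {q0,q2,q5,q9} and {q7}.
Split {q0,q2,q5,q9} by δ(·,0) → {q0,q5,q9} and {q2}.
On input 1, block {q0,q5,q9} splits into {q5,q9} and {q0}.
The partition is now stable with 6 blocks: {q1,q3} | {q5,q9} | {q4} | {q7} | {q2} | {q0}.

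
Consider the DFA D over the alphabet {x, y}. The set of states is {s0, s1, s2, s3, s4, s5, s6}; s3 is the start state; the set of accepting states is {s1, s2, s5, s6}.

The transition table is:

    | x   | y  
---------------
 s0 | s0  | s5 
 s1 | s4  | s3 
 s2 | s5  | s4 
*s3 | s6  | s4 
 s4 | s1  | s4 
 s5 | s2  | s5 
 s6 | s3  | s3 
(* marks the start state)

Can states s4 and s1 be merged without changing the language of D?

No

First remove the unreachable states {s0,s2,s5}; 4 states remain.
P0 = {s1,s6} | {s3,s4}.
The partition is now stable with 2 blocks: {s1,s6} | {s3,s4}.
s4 and s1 end up in different blocks, so they are distinguishable. For instance, the string 'ε' is accepted from only s1.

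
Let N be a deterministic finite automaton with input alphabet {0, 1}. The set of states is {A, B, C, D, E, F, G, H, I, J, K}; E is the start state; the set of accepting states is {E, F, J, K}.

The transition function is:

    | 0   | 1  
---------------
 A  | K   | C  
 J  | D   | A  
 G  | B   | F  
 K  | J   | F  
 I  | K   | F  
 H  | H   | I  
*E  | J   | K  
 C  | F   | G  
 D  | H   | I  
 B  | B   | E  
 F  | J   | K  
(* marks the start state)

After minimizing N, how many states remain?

Initial partition by acceptance: {E,F,J,K} | {A,B,C,D,G,H,I}.
Refine {E,F,J,K} on symbol 0: members go to different blocks, giving {E,F,K} and {J}.
On input 0, block {A,B,C,D,G,H,I} splits into {B,D,G,H} and {A,C,I}.
Split {B,D,G,H} by δ(·,1) → {B,G} and {D,H}.
Split {A,C,I} by δ(·,1) → {A} and {C} and {I}.
The partition is now stable with 7 blocks: {E,F,K} | {B,G} | {J} | {A} | {D,H} | {C} | {I}.

7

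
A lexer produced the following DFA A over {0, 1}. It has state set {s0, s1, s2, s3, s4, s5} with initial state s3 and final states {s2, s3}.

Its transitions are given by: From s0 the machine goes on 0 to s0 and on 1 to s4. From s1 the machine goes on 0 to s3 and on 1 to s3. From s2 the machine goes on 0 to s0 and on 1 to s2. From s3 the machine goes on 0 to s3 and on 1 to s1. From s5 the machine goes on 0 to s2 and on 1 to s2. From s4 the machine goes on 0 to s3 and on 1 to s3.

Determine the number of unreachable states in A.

4

Starting at s3 and following transitions, the reachable set is {s1, s3}. That leaves s0, s2, s4, s5 unreachable — 4 in total.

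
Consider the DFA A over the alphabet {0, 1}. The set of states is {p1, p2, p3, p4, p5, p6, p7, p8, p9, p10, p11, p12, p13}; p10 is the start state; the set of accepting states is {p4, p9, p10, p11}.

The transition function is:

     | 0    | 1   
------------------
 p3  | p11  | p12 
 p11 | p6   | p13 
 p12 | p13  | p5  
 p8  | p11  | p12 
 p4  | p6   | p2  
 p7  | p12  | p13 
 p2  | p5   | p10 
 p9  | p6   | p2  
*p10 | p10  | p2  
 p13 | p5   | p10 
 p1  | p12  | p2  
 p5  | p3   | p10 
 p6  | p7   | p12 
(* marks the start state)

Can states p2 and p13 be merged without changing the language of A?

Yes

Reachable states from the start: {p2,p3,p5,p6,p7,p10,p11,p12,p13}. Unreachable: {p1,p4,p8,p9} — drop them.
Initial partition by acceptance: {p10,p11} | {p2,p3,p5,p6,p7,p12,p13}.
Split {p10,p11} by δ(·,0) → {p10} and {p11}.
Refine {p2,p3,p5,p6,p7,p12,p13} on symbol 0: members go to different blocks, giving {p2,p5,p6,p7,p12,p13} and {p3}.
On input 0, block {p2,p5,p6,p7,p12,p13} splits into {p2,p6,p7,p12,p13} and {p5}.
Split {p2,p6,p7,p12,p13} by δ(·,0) → {p6,p7,p12} and {p2,p13}.
Split {p6,p7,p12} by δ(·,0) → {p6,p7} and {p12}.
On input 0, block {p6,p7} splits into {p6} and {p7}.
No further refinement is possible. Final partition (8 blocks): {p10} | {p6} | {p11} | {p3} | {p5} | {p2,p13} | {p12} | {p7}.
p2 and p13 lie in the same block of the stable partition, so they are equivalent — no string distinguishes them.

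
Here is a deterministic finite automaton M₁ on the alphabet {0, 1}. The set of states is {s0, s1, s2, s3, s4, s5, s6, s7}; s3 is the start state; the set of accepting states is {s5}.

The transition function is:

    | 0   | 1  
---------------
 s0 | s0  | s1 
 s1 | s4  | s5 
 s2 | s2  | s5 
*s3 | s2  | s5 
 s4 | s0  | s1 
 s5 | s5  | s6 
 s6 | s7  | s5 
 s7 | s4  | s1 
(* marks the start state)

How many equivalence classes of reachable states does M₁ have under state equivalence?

Start with accepting vs non-accepting: {s5} | {s0,s1,s2,s3,s4,s6,s7}.
On input 1, block {s0,s1,s2,s3,s4,s6,s7} splits into {s1,s2,s3,s6} and {s0,s4,s7}.
On input 0, block {s1,s2,s3,s6} splits into {s1,s6} and {s2,s3}.
The partition is now stable with 4 blocks: {s5} | {s1,s6} | {s0,s4,s7} | {s2,s3}.

4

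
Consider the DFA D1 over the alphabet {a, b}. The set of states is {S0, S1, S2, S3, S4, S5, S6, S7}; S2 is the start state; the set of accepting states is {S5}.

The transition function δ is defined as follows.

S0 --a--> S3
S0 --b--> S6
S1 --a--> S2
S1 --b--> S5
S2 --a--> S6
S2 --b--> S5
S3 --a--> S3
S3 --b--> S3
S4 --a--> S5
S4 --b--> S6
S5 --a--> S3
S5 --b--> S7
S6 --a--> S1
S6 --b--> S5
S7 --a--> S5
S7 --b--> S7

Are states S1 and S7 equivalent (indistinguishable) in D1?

Reachable states from the start: {S1,S2,S3,S5,S6,S7}. Unreachable: {S0,S4} — drop them.
Initial partition by acceptance: {S5} | {S1,S2,S3,S6,S7}.
Split {S1,S2,S3,S6,S7} by δ(·,a) → {S1,S2,S3,S6} and {S7}.
Split {S1,S2,S3,S6} by δ(·,b) → {S1,S2,S6} and {S3}.
No further refinement is possible. Final partition (4 blocks): {S5} | {S1,S2,S6} | {S7} | {S3}.
S1 and S7 end up in different blocks, so they are distinguishable. For instance, the string 'a' is accepted from only S7.

No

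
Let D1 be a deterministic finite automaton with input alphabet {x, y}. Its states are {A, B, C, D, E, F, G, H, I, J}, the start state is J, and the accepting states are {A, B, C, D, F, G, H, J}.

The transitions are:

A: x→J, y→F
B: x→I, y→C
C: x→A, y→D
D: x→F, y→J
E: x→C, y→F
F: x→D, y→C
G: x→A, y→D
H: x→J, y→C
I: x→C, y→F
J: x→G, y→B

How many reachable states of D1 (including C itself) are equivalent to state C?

States {E,H} cannot be reached from the start state, so discard them.
Start with accepting vs non-accepting: {A,B,C,D,F,G,J} | {I}.
On input x, block {A,B,C,D,F,G,J} splits into {A,C,D,F,G,J} and {B}.
Refine {A,C,D,F,G,J} on symbol y: members go to different blocks, giving {A,C,D,F,G} and {J}.
Refine {A,C,D,F,G} on symbol x: members go to different blocks, giving {C,D,F,G} and {A}.
Split {C,D,F,G} by δ(·,x) → {C,G} and {D,F}.
Split {D,F} by δ(·,y) → {D} and {F}.
No further refinement is possible. Final partition (7 blocks): {C,G} | {I} | {B} | {J} | {A} | {D} | {F}.
The equivalence class containing C is {C,G}, of size 2.

2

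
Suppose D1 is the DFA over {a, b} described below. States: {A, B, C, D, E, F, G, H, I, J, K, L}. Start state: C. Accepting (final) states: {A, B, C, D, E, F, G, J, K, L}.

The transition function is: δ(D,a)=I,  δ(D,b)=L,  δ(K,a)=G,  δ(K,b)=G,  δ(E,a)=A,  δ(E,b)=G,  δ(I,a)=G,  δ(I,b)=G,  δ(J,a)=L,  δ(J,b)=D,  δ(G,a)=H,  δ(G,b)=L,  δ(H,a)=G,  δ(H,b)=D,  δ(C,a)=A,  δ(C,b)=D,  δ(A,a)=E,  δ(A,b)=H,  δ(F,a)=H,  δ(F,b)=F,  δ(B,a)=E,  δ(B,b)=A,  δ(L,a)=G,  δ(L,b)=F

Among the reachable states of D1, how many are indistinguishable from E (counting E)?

2

States {B,J,K} cannot be reached from the start state, so discard them.
Initial partition by acceptance: {A,C,D,E,F,G,L} | {H,I}.
Split {A,C,D,E,F,G,L} by δ(·,a) → {A,C,E,L} and {D,F,G}.
Refine {A,C,E,L} on symbol a: members go to different blocks, giving {A,C,E} and {L}.
On input b, block {A,C,E} splits into {C,E} and {A}.
On input b, block {D,F,G} splits into {D,G} and {F}.
The partition is now stable with 6 blocks: {C,E} | {H,I} | {D,G} | {L} | {A} | {F}.
The equivalence class containing E is {C,E}, of size 2.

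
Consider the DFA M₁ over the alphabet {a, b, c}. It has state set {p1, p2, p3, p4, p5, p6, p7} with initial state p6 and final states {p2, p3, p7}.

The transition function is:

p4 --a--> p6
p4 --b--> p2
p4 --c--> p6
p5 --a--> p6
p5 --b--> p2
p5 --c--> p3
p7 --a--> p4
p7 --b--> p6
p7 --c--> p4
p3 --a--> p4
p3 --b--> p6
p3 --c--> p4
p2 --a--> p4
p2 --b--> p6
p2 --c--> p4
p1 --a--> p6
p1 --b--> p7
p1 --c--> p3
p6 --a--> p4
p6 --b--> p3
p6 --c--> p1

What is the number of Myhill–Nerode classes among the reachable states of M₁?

States {p5} cannot be reached from the start state, so discard them.
Initial partition by acceptance: {p2,p3,p7} | {p1,p4,p6}.
Split {p1,p4,p6} by δ(·,c) → {p4,p6} and {p1}.
Split {p4,p6} by δ(·,c) → {p4} and {p6}.
No further refinement is possible. Final partition (4 blocks): {p2,p3,p7} | {p4} | {p1} | {p6}.

4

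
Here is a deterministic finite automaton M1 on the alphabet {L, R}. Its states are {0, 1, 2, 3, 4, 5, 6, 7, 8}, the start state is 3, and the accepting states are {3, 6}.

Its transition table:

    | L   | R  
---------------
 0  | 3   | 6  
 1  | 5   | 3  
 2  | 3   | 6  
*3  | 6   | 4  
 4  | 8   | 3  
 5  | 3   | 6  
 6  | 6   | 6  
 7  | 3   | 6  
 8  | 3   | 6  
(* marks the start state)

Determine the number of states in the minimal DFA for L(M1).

4

States {0,1,2,5,7} cannot be reached from the start state, so discard them.
P0 = {3,6} | {4,8}.
On input R, block {3,6} splits into {3} and {6}.
On input L, block {4,8} splits into {4} and {8}.
No further refinement is possible. Final partition (4 blocks): {3} | {4} | {6} | {8}.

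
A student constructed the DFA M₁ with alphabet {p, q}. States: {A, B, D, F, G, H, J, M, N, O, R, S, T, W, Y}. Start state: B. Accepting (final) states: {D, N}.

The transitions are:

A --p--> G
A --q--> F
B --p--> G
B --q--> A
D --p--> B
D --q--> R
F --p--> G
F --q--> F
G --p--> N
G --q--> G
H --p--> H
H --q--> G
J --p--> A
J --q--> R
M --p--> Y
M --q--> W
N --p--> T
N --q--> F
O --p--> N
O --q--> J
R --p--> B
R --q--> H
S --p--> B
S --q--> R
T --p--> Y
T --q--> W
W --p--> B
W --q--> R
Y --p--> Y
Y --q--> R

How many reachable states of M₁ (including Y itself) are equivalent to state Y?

1

Reachable states from the start: {A,B,F,G,H,N,R,T,W,Y}. Unreachable: {D,J,M,O,S} — drop them.
P0 = {N} | {A,B,F,G,H,R,T,W,Y}.
On input p, block {A,B,F,G,H,R,T,W,Y} splits into {A,B,F,H,R,T,W,Y} and {G}.
Split {A,B,F,H,R,T,W,Y} by δ(·,p) → {H,R,T,W,Y} and {A,B,F}.
On input p, block {H,R,T,W,Y} splits into {H,T,Y} and {R,W}.
Refine {H,T,Y} on symbol q: members go to different blocks, giving {T,Y} and {H}.
Split {R,W} by δ(·,q) → {R} and {W}.
Refine {T,Y} on symbol q: members go to different blocks, giving {T} and {Y}.
The partition is now stable with 8 blocks: {N} | {T} | {G} | {A,B,F} | {R} | {H} | {W} | {Y}.
State Y belongs to the block {Y}, which has 1 states.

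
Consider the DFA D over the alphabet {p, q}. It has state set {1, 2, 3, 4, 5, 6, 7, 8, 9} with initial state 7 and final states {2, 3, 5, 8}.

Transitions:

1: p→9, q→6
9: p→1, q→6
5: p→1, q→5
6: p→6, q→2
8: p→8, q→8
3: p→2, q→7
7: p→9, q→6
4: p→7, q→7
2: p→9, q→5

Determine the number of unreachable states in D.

3

Starting at 7 and following transitions, the reachable set is {1, 2, 5, 6, 7, 9}. That leaves 3, 4, 8 unreachable — 3 in total.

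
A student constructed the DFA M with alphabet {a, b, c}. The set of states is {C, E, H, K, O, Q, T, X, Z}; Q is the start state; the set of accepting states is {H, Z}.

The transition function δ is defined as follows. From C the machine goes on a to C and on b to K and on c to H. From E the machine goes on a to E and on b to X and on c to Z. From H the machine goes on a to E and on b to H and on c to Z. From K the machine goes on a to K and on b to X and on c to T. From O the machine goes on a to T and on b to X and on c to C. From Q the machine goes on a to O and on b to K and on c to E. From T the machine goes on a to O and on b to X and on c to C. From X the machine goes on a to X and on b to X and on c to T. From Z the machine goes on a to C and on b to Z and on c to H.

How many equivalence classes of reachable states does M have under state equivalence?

4

Initial partition by acceptance: {H,Z} | {C,E,K,O,Q,T,X}.
Refine {C,E,K,O,Q,T,X} on symbol c: members go to different blocks, giving {K,O,Q,T,X} and {C,E}.
Split {K,O,Q,T,X} by δ(·,c) → {O,Q,T} and {K,X}.
The partition is now stable with 4 blocks: {H,Z} | {O,Q,T} | {C,E} | {K,X}.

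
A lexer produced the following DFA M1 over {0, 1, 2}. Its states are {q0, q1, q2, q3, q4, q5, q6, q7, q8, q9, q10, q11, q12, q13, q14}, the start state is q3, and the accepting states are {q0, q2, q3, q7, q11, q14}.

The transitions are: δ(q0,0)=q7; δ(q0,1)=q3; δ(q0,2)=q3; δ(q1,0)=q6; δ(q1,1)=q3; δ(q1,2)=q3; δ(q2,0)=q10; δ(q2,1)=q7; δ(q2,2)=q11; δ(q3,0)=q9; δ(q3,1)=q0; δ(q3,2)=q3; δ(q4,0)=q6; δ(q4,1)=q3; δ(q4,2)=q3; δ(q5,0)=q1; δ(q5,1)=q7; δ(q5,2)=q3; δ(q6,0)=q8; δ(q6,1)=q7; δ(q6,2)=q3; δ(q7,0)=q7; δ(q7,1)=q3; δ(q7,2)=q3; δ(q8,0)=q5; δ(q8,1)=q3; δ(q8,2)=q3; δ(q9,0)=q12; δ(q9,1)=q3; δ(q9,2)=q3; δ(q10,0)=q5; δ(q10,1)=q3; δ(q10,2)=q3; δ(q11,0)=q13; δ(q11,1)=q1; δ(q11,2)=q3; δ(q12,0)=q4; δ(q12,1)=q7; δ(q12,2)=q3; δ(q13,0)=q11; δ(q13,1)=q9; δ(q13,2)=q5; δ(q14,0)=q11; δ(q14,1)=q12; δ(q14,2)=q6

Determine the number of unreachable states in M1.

5

No path from q3 leads to q2, q10, q11, q13, q14; the other 10 states are all reachable.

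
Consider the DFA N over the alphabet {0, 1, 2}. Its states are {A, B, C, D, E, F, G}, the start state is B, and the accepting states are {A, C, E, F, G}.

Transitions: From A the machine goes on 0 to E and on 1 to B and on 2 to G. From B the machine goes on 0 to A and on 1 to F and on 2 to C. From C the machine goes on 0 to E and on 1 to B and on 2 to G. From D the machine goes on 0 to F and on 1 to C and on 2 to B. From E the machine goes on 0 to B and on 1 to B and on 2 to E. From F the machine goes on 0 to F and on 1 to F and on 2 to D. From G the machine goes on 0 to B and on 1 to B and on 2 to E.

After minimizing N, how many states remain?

All states are reachable from the start state.
P0 = {A,C,E,F,G} | {B,D}.
Refine {A,C,E,F,G} on symbol 0: members go to different blocks, giving {A,C,F} and {E,G}.
Refine {A,C,F} on symbol 0: members go to different blocks, giving {A,C} and {F}.
Split {B,D} by δ(·,0) → {B} and {D}.
Stable partition: {A,C} | {B} | {E,G} | {F} | {D} — 5 equivalence classes.

5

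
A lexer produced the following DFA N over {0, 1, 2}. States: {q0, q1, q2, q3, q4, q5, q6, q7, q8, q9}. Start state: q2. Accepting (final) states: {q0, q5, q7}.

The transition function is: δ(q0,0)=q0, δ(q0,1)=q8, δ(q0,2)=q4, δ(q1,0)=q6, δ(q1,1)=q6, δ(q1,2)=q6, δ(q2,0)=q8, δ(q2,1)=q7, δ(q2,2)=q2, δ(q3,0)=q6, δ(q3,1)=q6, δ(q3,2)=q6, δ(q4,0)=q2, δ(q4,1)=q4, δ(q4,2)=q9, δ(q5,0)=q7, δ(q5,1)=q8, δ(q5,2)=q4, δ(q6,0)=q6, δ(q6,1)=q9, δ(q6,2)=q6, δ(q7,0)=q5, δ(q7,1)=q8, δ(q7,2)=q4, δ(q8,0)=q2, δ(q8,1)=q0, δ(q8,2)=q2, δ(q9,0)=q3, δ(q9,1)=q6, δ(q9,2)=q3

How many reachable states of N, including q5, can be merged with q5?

3

States {q1} cannot be reached from the start state, so discard them.
P0 = {q0,q5,q7} | {q2,q3,q4,q6,q8,q9}.
Refine {q2,q3,q4,q6,q8,q9} on symbol 1: members go to different blocks, giving {q3,q4,q6,q9} and {q2,q8}.
Split {q3,q4,q6,q9} by δ(·,0) → {q3,q6,q9} and {q4}.
The partition is now stable with 4 blocks: {q0,q5,q7} | {q3,q6,q9} | {q2,q8} | {q4}.
State q5 belongs to the block {q0,q5,q7}, which has 3 states.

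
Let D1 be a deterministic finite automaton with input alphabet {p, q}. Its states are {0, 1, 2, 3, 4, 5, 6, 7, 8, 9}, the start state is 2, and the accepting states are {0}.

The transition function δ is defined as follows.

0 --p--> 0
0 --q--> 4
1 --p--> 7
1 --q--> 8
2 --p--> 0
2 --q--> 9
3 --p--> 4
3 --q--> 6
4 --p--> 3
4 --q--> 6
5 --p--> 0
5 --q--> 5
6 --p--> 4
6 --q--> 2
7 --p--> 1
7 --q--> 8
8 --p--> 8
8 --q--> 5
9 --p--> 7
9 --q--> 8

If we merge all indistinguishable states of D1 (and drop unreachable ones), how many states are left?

Initial partition by acceptance: {0} | {1,2,3,4,5,6,7,8,9}.
On input p, block {1,2,3,4,5,6,7,8,9} splits into {1,3,4,6,7,8,9} and {2,5}.
On input q, block {1,3,4,6,7,8,9} splits into {1,3,4,7,9} and {6,8}.
On input q, block {2,5} splits into {2} and {5}.
On input p, block {6,8} splits into {6} and {8}.
Refine {1,3,4,7,9} on symbol q: members go to different blocks, giving {1,7,9} and {3,4}.
No further refinement is possible. Final partition (7 blocks): {0} | {1,7,9} | {2} | {6} | {5} | {8} | {3,4}.

7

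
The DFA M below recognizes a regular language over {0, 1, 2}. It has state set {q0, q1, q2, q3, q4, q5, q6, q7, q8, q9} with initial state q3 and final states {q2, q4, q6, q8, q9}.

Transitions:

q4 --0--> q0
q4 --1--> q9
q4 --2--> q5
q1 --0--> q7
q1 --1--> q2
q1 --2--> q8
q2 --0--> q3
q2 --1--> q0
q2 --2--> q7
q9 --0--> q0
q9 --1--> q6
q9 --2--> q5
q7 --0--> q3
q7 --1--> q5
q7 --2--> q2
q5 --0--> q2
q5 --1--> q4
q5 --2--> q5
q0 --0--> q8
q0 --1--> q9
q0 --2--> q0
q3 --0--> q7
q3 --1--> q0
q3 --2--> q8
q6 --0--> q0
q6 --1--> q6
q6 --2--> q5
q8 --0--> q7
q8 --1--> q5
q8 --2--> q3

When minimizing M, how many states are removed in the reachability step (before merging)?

No path from q3 leads to q1; the other 9 states are all reachable.

1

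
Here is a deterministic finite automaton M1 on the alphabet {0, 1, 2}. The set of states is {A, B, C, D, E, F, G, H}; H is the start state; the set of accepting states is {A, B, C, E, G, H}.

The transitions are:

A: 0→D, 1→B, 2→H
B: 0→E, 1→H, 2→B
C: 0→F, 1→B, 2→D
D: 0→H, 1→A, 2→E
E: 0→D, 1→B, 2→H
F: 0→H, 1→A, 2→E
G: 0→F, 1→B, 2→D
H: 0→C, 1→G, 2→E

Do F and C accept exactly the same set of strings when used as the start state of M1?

No

Every state is reachable, so we keep all 8.
Start with accepting vs non-accepting: {A,B,C,E,G,H} | {D,F}.
Refine {A,B,C,E,G,H} on symbol 0: members go to different blocks, giving {A,C,E,G} and {B,H}.
Split {A,C,E,G} by δ(·,2) → {A,E} and {C,G}.
Refine {B,H} on symbol 0: members go to different blocks, giving {B} and {H}.
The partition is now stable with 5 blocks: {A,E} | {D,F} | {B} | {C,G} | {H}.
F and C end up in different blocks, so they are distinguishable. For instance, the string 'ε' is accepted from only C.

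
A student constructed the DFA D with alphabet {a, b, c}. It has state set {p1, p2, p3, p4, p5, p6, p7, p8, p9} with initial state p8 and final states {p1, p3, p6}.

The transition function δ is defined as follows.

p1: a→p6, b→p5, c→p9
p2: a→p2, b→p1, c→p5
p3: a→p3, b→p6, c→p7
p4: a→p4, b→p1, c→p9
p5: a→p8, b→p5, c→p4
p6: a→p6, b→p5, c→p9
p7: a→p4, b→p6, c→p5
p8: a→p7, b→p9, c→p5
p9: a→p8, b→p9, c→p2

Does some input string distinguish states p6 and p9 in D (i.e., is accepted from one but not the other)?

Yes

First remove the unreachable states {p3}; 8 states remain.
P0 = {p1,p6} | {p2,p4,p5,p7,p8,p9}.
Split {p2,p4,p5,p7,p8,p9} by δ(·,b) → {p2,p4,p7} and {p5,p8,p9}.
Split {p5,p8,p9} by δ(·,a) → {p5,p9} and {p8}.
Stable partition: {p1,p6} | {p2,p4,p7} | {p5,p9} | {p8} — 4 equivalence classes.
p6 and p9 end up in different blocks, so they are distinguishable. For instance, the string 'ε' is accepted from only p6.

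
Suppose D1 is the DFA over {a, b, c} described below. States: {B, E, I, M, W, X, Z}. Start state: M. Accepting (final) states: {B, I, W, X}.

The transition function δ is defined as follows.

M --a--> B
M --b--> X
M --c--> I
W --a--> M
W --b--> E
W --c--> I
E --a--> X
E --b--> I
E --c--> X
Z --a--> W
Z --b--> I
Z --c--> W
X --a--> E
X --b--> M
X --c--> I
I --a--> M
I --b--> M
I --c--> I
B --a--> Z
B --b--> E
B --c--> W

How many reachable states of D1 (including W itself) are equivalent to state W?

Start with accepting vs non-accepting: {B,I,W,X} | {E,M,Z}.
The partition is now stable with 2 blocks: {B,I,W,X} | {E,M,Z}.
The equivalence class containing W is {B,I,W,X}, of size 4.

4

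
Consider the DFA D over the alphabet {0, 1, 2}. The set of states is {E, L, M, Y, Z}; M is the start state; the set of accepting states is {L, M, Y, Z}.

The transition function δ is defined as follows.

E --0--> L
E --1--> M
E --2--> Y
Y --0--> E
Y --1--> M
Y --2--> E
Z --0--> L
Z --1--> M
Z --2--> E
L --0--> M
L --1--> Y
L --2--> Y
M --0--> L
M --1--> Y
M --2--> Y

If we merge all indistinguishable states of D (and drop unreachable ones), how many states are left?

3

First remove the unreachable states {Z}; 4 states remain.
P0 = {L,M,Y} | {E}.
On input 0, block {L,M,Y} splits into {L,M} and {Y}.
Stable partition: {L,M} | {E} | {Y} — 3 equivalence classes.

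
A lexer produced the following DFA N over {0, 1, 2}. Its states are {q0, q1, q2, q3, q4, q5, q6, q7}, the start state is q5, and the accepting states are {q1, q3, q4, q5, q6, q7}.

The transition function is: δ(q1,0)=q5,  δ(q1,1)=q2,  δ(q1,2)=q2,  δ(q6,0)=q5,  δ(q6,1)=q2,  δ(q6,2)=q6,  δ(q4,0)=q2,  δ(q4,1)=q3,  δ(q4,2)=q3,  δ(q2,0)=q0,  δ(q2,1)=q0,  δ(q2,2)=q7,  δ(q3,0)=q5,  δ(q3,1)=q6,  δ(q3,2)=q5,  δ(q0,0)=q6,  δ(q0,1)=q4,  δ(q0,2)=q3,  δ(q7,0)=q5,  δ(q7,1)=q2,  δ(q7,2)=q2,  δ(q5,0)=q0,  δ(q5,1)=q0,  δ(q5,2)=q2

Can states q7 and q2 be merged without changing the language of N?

No

States {q1} cannot be reached from the start state, so discard them.
Initial partition by acceptance: {q3,q4,q5,q6,q7} | {q0,q2}.
On input 0, block {q3,q4,q5,q6,q7} splits into {q3,q6,q7} and {q4,q5}.
Split {q3,q6,q7} by δ(·,1) → {q6,q7} and {q3}.
On input 2, block {q6,q7} splits into {q6} and {q7}.
Split {q0,q2} by δ(·,0) → {q0} and {q2}.
Refine {q4,q5} on symbol 0: members go to different blocks, giving {q4} and {q5}.
The partition is now stable with 7 blocks: {q6} | {q0} | {q4} | {q3} | {q7} | {q2} | {q5}.
q7 and q2 end up in different blocks, so they are distinguishable. For instance, the string 'ε' is accepted from only q7.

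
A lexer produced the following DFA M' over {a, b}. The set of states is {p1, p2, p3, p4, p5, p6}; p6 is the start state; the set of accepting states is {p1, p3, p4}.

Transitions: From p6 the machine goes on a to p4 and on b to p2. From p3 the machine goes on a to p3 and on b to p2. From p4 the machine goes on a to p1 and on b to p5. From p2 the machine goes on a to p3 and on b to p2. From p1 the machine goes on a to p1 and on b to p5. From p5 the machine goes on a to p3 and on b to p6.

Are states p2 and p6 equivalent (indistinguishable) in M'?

Yes

All states are reachable from the start state.
P0 = {p1,p3,p4} | {p2,p5,p6}.
Stable partition: {p1,p3,p4} | {p2,p5,p6} — 2 equivalence classes.
p2 and p6 lie in the same block of the stable partition, so they are equivalent — no string distinguishes them.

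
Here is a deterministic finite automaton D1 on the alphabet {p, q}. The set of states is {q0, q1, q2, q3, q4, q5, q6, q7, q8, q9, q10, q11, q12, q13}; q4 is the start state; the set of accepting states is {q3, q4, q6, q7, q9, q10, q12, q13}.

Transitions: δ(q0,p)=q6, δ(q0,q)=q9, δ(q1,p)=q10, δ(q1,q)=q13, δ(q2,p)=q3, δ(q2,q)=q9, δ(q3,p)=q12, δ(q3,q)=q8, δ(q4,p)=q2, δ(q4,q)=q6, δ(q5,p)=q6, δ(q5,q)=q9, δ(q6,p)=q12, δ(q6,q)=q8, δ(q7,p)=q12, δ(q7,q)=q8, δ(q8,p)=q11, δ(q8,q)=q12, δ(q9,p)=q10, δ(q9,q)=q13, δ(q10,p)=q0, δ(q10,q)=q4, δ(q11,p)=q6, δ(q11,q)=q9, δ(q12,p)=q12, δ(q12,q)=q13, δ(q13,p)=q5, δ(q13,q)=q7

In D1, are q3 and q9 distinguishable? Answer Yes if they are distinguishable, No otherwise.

Yes

States {q1} cannot be reached from the start state, so discard them.
Start with accepting vs non-accepting: {q3,q4,q6,q7,q9,q10,q12,q13} | {q0,q2,q5,q8,q11}.
On input p, block {q3,q4,q6,q7,q9,q10,q12,q13} splits into {q3,q6,q7,q9,q12} and {q4,q10,q13}.
On input p, block {q3,q6,q7,q9,q12} splits into {q3,q6,q7,q12} and {q9}.
Refine {q3,q6,q7,q12} on symbol q: members go to different blocks, giving {q3,q6,q7} and {q12}.
Refine {q0,q2,q5,q8,q11} on symbol p: members go to different blocks, giving {q0,q2,q5,q11} and {q8}.
Split {q4,q10,q13} by δ(·,q) → {q4,q13} and {q10}.
The partition is now stable with 7 blocks: {q3,q6,q7} | {q0,q2,q5,q11} | {q4,q13} | {q9} | {q12} | {q8} | {q10}.
q3 and q9 end up in different blocks, so they are distinguishable. For instance, the string 'q' is accepted from only q9.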